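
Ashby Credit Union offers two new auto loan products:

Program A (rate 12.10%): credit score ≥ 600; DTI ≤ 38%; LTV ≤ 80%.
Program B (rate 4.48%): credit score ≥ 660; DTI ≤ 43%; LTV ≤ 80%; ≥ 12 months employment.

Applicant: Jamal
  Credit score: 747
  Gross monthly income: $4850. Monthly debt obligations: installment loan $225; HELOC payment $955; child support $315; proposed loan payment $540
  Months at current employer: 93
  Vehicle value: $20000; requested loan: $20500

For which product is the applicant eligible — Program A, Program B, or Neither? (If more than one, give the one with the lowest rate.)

Neither

Total debts = (225 + 955 + 315 + 540) = 2,035; DTI = 2,035/4,850 = 42%.
LTV = 20,500/20,000 = 102.5%.
Program A: score 747 ≥ 600; DTI 42% > 38%; LTV 102.5% > 80% → does not qualify.
Program B: score 747 ≥ 660; DTI 42% ≤ 43%; LTV 102.5% > 80%; employment 93 ≥ 12 mo → does not qualify.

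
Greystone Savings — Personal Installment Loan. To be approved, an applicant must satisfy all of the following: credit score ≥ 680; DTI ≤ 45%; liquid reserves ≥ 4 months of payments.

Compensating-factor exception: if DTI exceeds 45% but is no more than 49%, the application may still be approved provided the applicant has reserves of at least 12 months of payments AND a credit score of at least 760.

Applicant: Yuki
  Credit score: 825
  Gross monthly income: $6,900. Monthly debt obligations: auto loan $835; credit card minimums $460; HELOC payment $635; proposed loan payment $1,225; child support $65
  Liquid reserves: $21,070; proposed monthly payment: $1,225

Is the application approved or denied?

Approved

Credit score 825 ≥ 680 (meets base)
Total debts = (835 + 460 + 635 + 1,225 + 65) = 3,220. DTI = 3,220/6,900 = 46.7% > 45% — standard DTI limit exceeded.
Reserves = 21,070/1,225 = 17.2 months ≥ 4
DTI 46.7% is within the 45%–49% exception band; checking compensating factors.
Reserves 17.2 ≥ 12 months; credit score 825 ≥ 760.
Both override conditions satisfied; DTI exception granted.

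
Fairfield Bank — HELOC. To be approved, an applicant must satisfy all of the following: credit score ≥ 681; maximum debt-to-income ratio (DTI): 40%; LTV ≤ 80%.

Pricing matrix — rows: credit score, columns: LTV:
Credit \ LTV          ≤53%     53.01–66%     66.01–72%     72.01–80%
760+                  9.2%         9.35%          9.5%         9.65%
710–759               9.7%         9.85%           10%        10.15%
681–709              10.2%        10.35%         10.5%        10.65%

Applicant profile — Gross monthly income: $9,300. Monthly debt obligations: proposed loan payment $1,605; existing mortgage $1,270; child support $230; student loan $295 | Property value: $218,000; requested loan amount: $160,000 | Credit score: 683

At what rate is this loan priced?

10.65%

Credit score 683 ≥ 681; Total monthly debts = (1,605 + 1,270 + 230 + 295) = 3,400. DTI = 3,400/9,300 = 36.6% ≤ 40%
LTV = 160,000/218,000 = 73.4% ≤ 80%
Score 683 is in the 681–709 band; LTV 73.4% is in the 72.01–80% band → 10.65%.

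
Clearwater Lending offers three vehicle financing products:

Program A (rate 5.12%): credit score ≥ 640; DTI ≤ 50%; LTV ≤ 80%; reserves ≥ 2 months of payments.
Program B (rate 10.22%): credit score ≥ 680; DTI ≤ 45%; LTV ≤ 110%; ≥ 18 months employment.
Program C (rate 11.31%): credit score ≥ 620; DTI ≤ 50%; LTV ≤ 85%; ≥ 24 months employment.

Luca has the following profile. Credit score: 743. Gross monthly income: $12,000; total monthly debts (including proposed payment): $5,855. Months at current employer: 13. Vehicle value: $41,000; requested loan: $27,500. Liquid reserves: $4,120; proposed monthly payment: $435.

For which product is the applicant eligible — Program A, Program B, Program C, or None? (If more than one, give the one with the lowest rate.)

Program A

DTI = 5,855/12,000 = 48.8%.
LTV = 27,500/41,000 = 67.1%.
Reserves = 4,120/435 = 9.5 months.
Program A: score 743 ≥ 640; DTI 48.8% ≤ 50%; LTV 67.1% ≤ 80%; reserves 9.5 ≥ 2 mo → qualifies.
Program B: score 743 ≥ 680; DTI 48.8% > 45%; LTV 67.1% ≤ 110%; employment 13 < 18 mo → does not qualify.
Program C: score 743 ≥ 620; DTI 48.8% ≤ 50%; LTV 67.1% ≤ 85%; employment 13 < 24 mo → does not qualify.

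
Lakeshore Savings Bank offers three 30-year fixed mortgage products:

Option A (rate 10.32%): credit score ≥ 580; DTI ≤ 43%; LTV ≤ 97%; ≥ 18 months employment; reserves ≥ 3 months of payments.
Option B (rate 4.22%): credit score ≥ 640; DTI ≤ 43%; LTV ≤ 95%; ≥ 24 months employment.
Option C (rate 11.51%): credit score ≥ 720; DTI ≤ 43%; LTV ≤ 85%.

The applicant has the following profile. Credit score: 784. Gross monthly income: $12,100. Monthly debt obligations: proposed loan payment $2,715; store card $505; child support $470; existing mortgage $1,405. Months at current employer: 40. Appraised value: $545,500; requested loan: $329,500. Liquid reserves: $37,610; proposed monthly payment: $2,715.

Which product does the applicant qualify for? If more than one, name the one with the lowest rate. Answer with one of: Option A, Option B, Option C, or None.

Option B

Total debts = (2,715 + 505 + 470 + 1,405) = 5,095; DTI = 5,095/12,100 = 42.1%.
LTV = 329,500/545,500 = 60.4%.
Reserves = 37,610/2,715 = 13.9 months.
Option A: score 784 ≥ 580; DTI 42.1% ≤ 43%; LTV 60.4% ≤ 97%; employment 40 ≥ 18 mo; reserves 13.9 ≥ 3 mo → qualifies.
Option B: score 784 ≥ 640; DTI 42.1% ≤ 43%; LTV 60.4% ≤ 95%; employment 40 ≥ 24 mo → qualifies.
Option C: score 784 ≥ 720; DTI 42.1% ≤ 43%; LTV 60.4% ≤ 85% → qualifies.
Qualifying: Option A, Option B, Option C. Lowest rate is 4.22% → Option B.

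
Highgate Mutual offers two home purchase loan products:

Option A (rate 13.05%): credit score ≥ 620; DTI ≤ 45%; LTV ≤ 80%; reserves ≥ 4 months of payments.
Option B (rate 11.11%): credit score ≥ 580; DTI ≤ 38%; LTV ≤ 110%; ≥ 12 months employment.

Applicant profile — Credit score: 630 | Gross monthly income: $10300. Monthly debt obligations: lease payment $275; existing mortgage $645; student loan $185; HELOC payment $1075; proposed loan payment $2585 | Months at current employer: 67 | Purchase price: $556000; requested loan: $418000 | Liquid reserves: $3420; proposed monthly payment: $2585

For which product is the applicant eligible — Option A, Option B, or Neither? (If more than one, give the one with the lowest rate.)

Total debts = (275 + 645 + 185 + 1,075 + 2,585) = 4,765; DTI = 4,765/10,300 = 46.3%.
LTV = 418,000/556,000 = 75.2%.
Reserves = 3,420/2,585 = 1.3 months.
Option A: score 630 ≥ 620; DTI 46.3% > 45%; LTV 75.2% ≤ 80%; reserves 1.3 < 4 mo → does not qualify.
Option B: score 630 ≥ 580; DTI 46.3% > 38%; LTV 75.2% ≤ 110%; employment 67 ≥ 12 mo → does not qualify.

Neither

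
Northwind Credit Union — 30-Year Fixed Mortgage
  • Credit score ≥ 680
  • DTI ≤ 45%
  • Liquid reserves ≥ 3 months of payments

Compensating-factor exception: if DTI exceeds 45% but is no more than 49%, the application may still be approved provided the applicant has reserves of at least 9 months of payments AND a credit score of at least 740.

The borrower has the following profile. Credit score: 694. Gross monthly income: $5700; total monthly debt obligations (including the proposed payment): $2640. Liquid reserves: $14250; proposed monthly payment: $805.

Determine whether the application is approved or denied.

Credit score 694 ≥ 680 (meets base)
DTI: 2,640 ÷ 5,700 = 46.3%, over the 45% base limit.
Reserves: 14,250 ÷ 805 = 17.7 months (meets 3-month minimum)
DTI 46.3% is within the 45%–49% exception band; checking compensating factors.
Override check — reserves: 17.7 mo (ok); score: 694 (below 740).
Compensating-factor requirement not fully met.

Denied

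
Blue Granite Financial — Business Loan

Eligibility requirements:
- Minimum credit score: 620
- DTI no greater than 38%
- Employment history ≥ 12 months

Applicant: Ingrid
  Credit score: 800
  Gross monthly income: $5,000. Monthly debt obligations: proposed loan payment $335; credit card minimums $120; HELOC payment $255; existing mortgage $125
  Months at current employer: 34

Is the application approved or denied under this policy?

Credit score 800 ≥ 620 (meets)
Total monthly debts = (335 + 120 + 255 + 125) = 835. Debt-to-income = 835/5,000 = 16.7% — meets 38% limit
Employment 34 ≥ 12 months
All criteria satisfied.

Approved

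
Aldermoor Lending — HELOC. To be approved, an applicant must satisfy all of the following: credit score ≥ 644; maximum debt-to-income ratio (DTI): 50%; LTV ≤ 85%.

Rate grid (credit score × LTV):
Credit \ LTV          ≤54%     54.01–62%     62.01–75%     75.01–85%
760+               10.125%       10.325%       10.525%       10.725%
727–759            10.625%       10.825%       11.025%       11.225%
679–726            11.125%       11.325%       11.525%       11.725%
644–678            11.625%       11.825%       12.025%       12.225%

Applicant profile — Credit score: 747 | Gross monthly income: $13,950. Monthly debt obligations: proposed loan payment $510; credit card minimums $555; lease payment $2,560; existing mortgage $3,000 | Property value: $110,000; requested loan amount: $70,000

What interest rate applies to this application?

11.025%

Credit score 747 ≥ 644; Total monthly debts = (510 + 555 + 2,560 + 3,000) = 6,625. DTI = 6,625/13,950 = 47.5% ≤ 50%
LTV = 70,000/110,000 = 63.6% ≤ 85%
Row: 747 falls in 727–759. Column: 63.6% falls in 62.01–75%. Rate = 11.025%.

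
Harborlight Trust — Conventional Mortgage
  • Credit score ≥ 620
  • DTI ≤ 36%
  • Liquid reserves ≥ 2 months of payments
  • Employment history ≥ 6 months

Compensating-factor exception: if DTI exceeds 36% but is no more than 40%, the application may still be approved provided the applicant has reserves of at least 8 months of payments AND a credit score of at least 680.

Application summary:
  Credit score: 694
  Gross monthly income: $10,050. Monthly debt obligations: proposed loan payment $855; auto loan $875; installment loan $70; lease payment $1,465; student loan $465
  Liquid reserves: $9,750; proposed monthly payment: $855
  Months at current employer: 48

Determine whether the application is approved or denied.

Credit score 694 ≥ 620 (meets base)
Total debts = (855 + 875 + 70 + 1,465 + 465) = 3,730. DTI: 3,730 ÷ 10,050 = 37.1%, over the 36% base limit.
Reserves: 9,750 ÷ 855 = 11.4 months (meets 2-month minimum)
Employment 48 ≥ 6 months
37.1% falls in the override range (36%–40%), so the compensating-factor test applies.
Override check — reserves: 11.4 mo (ok); score: 694 (ok).
Both override conditions satisfied; DTI exception granted.

Approved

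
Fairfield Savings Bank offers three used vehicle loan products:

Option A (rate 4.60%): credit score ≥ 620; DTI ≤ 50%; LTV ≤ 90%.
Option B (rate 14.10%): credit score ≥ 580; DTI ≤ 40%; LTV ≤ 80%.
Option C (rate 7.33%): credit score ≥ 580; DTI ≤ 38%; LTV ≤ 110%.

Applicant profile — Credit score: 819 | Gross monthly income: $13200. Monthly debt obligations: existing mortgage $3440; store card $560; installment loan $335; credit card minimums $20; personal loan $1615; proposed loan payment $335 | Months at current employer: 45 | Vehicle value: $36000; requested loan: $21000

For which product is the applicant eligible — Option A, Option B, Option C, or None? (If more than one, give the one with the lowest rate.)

Option A

Total debts = (3,440 + 560 + 335 + 20 + 1,615 + 335) = 6,305; DTI = 6,305/13,200 = 47.8%.
LTV = 21,000/36,000 = 58.3%.
Option A: score 819 ≥ 620; DTI 47.8% ≤ 50%; LTV 58.3% ≤ 90% → qualifies.
Option B: score 819 ≥ 580; DTI 47.8% > 40%; LTV 58.3% ≤ 80% → does not qualify.
Option C: score 819 ≥ 580; DTI 47.8% > 38%; LTV 58.3% ≤ 110% → does not qualify.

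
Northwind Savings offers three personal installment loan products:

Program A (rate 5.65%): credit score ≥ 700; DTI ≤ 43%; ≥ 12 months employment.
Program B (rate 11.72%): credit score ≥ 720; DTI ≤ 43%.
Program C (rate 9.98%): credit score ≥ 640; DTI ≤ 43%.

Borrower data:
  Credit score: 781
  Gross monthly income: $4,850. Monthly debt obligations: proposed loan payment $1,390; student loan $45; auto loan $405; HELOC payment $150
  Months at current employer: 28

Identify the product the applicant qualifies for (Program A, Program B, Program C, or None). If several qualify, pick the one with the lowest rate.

Program A

Total debts = (1,390 + 45 + 405 + 150) = 1,990; DTI = 1,990/4,850 = 41%.
Program A: score 781 ≥ 700; DTI 41% ≤ 43%; employment 28 ≥ 12 mo → qualifies.
Program B: score 781 ≥ 720; DTI 41% ≤ 43% → qualifies.
Program C: score 781 ≥ 640; DTI 41% ≤ 43% → qualifies.
Qualifying: Program A, Program B, Program C. Lowest rate is 5.65% → Program A.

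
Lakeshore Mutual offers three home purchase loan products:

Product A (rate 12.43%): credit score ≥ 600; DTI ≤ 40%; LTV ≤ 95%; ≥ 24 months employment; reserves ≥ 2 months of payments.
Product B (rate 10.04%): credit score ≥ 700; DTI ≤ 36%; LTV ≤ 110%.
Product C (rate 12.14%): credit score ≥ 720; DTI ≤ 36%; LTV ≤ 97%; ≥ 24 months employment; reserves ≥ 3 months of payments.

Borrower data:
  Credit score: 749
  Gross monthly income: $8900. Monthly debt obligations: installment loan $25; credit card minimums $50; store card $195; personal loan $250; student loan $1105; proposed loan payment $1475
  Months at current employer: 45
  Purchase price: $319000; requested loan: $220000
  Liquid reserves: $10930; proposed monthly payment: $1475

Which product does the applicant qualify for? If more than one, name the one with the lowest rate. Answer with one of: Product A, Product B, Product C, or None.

Total debts = (25 + 50 + 195 + 250 + 1,105 + 1,475) = 3,100; DTI = 3,100/8,900 = 34.8%.
LTV = 220,000/319,000 = 69%.
Reserves = 10,930/1,475 = 7.4 months.
Product A: score 749 ≥ 600; DTI 34.8% ≤ 40%; LTV 69% ≤ 95%; employment 45 ≥ 24 mo; reserves 7.4 ≥ 2 mo → qualifies.
Product B: score 749 ≥ 700; DTI 34.8% ≤ 36%; LTV 69% ≤ 110% → qualifies.
Product C: score 749 ≥ 720; DTI 34.8% ≤ 36%; LTV 69% ≤ 97%; employment 45 ≥ 24 mo; reserves 7.4 ≥ 3 mo → qualifies.
Qualifying: Product A, Product B, Product C. Lowest rate is 10.04% → Product B.

Product B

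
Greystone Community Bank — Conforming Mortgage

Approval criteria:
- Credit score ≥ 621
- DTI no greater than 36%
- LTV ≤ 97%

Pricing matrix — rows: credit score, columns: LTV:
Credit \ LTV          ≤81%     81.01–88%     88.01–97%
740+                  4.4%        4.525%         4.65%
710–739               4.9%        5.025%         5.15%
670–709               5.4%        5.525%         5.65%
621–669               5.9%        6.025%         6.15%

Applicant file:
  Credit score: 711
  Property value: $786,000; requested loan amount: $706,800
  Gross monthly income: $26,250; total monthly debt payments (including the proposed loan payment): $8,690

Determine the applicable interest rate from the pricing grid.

Credit score 711 ≥ 621; DTI = 8,690/26,250 = 33.1% ≤ 36%
LTV: 706,800 ÷ 786,000 = 89.9%, within 97% cap
Score 711 is in the 710–739 band; LTV 89.9% is in the 88.01–97% band → 5.15%.

5.15%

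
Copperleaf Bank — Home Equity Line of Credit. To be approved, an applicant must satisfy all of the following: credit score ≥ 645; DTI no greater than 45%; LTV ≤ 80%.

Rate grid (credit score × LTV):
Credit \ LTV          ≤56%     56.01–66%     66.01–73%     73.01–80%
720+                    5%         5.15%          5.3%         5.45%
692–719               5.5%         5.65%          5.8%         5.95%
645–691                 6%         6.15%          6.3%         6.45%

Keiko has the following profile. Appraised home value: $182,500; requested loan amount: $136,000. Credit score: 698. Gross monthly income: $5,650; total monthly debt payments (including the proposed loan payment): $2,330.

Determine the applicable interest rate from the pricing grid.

Credit score 698 ≥ 645; DTI = 2,330/5,650 = 41.2% ≤ 45%
LTV: 136,000 ÷ 182,500 = 74.5%, within 80% cap
Score 698 is in the 692–719 band; LTV 74.5% is in the 73.01–80% band → 5.95%.

5.95%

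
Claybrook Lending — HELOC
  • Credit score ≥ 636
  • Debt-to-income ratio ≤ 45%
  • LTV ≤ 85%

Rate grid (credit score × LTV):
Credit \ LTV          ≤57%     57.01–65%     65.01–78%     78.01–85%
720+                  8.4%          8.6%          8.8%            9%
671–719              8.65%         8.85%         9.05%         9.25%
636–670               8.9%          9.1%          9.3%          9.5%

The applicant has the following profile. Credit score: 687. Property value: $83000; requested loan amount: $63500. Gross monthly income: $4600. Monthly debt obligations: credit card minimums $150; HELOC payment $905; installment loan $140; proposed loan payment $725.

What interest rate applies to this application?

Credit score 687 ≥ 636; Total monthly debts = (150 + 905 + 140 + 725) = 1,920. DTI: 1,920 ÷ 4,600 = 41.7%, within the 45% cap
LTV: 63,500 ÷ 83,000 = 76.5%, within 85% cap
Score 687 is in the 671–719 band; LTV 76.5% is in the 65.01–78% band → 9.05%.

9.05%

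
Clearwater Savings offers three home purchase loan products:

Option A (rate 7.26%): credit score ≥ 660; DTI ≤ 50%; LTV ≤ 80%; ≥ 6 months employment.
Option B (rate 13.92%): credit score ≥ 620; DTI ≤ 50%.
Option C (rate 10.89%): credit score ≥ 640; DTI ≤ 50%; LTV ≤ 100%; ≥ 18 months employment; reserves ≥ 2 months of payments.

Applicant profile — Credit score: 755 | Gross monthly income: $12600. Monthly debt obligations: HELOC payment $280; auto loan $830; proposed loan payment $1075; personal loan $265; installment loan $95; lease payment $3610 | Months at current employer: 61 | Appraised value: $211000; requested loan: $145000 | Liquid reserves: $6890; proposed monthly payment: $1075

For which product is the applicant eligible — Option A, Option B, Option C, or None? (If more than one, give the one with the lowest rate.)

Total debts = (280 + 830 + 1,075 + 265 + 95 + 3,610) = 6,155; DTI = 6,155/12,600 = 48.8%.
LTV = 145,000/211,000 = 68.7%.
Reserves = 6,890/1,075 = 6.4 months.
Option A: score 755 ≥ 660; DTI 48.8% ≤ 50%; LTV 68.7% ≤ 80%; employment 61 ≥ 6 mo → qualifies.
Option B: score 755 ≥ 620; DTI 48.8% ≤ 50% → qualifies.
Option C: score 755 ≥ 640; DTI 48.8% ≤ 50%; LTV 68.7% ≤ 100%; employment 61 ≥ 18 mo; reserves 6.4 ≥ 2 mo → qualifies.
Qualifying: Option A, Option B, Option C. Lowest rate is 7.26% → Option A.

Option A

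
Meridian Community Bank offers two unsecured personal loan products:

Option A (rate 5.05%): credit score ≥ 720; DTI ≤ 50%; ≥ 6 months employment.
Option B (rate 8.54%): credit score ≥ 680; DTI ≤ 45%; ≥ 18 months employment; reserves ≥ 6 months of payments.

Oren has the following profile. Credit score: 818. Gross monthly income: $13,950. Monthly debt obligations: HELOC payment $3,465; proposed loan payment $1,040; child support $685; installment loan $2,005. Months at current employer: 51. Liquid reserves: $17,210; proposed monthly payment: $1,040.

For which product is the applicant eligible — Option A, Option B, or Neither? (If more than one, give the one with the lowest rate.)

Neither

Total debts = (3,465 + 1,040 + 685 + 2,005) = 7,195; DTI = 7,195/13,950 = 51.6%.
Reserves = 17,210/1,040 = 16.5 months.
Option A: score 818 ≥ 720; DTI 51.6% > 50%; employment 51 ≥ 6 mo → does not qualify.
Option B: score 818 ≥ 680; DTI 51.6% > 45%; employment 51 ≥ 18 mo; reserves 16.5 ≥ 6 mo → does not qualify.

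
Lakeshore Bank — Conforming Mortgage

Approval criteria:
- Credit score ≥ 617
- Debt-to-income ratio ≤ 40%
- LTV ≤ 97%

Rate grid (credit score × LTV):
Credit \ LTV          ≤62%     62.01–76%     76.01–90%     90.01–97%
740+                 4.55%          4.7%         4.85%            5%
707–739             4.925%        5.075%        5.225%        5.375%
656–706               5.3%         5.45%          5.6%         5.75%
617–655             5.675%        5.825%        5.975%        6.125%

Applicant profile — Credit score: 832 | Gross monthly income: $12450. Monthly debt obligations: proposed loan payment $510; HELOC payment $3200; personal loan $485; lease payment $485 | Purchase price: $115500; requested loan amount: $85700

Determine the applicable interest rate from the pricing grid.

4.7%

Credit score 832 ≥ 617; Total monthly debts = (510 + 3,200 + 485 + 485) = 4,680. DTI = 4,680/12,450 = 37.6% ≤ 40%
Loan-to-value = 85,700/115,500 = 74.2% — pass (97% max)
Credit 832 → row 740+; LTV 74.2% → column 62.01–76%. Grid cell → 4.7%.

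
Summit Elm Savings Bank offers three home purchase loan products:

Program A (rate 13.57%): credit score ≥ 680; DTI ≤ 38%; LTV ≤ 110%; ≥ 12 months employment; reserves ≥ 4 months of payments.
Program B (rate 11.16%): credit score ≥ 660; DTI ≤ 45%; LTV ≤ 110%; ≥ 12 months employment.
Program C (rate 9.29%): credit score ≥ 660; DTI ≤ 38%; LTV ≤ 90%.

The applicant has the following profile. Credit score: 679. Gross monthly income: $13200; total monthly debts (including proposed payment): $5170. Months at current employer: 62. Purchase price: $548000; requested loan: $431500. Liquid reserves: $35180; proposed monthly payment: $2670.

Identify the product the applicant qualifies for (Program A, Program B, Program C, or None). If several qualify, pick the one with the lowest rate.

DTI = 5,170/13,200 = 39.2%.
LTV = 431,500/548,000 = 78.7%.
Reserves = 35,180/2,670 = 13.2 months.
Program A: score 679 < 680; DTI 39.2% > 38%; LTV 78.7% ≤ 110%; employment 62 ≥ 12 mo; reserves 13.2 ≥ 4 mo → does not qualify.
Program B: score 679 ≥ 660; DTI 39.2% ≤ 45%; LTV 78.7% ≤ 110%; employment 62 ≥ 12 mo → qualifies.
Program C: score 679 ≥ 660; DTI 39.2% > 38%; LTV 78.7% ≤ 90% → does not qualify.

Program B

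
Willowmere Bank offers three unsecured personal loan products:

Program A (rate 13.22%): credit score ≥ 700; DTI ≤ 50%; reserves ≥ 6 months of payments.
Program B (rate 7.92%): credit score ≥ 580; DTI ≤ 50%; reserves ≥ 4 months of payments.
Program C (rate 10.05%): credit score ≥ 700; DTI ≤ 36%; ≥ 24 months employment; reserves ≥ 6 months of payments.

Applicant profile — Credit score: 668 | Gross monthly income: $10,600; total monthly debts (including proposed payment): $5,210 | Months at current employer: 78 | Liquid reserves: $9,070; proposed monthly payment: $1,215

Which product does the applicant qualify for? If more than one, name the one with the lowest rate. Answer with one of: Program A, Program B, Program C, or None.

Program B

DTI = 5,210/10,600 = 49.2%.
Reserves = 9,070/1,215 = 7.5 months.
Program A: score 668 < 700; DTI 49.2% ≤ 50%; reserves 7.5 ≥ 6 mo → does not qualify.
Program B: score 668 ≥ 580; DTI 49.2% ≤ 50%; reserves 7.5 ≥ 4 mo → qualifies.
Program C: score 668 < 700; DTI 49.2% > 36%; employment 78 ≥ 24 mo; reserves 7.5 ≥ 6 mo → does not qualify.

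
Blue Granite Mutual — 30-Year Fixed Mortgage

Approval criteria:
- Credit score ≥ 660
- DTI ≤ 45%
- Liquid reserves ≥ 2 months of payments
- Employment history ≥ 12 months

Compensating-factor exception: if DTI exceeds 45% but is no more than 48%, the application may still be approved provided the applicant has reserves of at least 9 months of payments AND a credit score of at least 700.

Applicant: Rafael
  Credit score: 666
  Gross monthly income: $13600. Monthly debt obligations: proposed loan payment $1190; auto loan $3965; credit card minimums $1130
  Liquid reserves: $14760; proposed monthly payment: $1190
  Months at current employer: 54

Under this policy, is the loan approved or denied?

Credit score 666 ≥ 660 (meets base)
Total debts = (1,190 + 3,965 + 1,130) = 6,285. DTI: 6,285 ÷ 13,600 = 46.2%, over the 45% base limit.
Liquid reserves cover 14,760/1,190 = 12.4 months — ≥ 2 required
Employment 54 ≥ 12 months
DTI 46.2% is within the 45%–48% exception band; checking compensating factors.
Override check — reserves: 12.4 mo (ok); score: 666 (below 700).
Compensating-factor requirement not fully met.

Denied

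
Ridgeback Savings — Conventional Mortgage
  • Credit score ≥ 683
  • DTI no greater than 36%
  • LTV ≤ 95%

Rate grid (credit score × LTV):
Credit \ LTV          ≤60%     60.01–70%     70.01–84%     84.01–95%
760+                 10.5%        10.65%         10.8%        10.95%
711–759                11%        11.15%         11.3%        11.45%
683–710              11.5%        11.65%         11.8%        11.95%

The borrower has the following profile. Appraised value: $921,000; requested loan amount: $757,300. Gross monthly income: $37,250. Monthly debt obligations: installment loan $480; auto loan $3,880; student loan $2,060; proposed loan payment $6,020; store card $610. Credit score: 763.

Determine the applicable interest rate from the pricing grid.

10.8%

Credit score 763 ≥ 683; Total monthly debts = (480 + 3,880 + 2,060 + 6,020 + 610) = 13,050. DTI = 13,050/37,250 = 35% ≤ 36%
LTV = 757,300/921,000 = 82.2% ≤ 95%
Credit 763 → row 760+; LTV 82.2% → column 70.01–84%. Grid cell → 10.8%.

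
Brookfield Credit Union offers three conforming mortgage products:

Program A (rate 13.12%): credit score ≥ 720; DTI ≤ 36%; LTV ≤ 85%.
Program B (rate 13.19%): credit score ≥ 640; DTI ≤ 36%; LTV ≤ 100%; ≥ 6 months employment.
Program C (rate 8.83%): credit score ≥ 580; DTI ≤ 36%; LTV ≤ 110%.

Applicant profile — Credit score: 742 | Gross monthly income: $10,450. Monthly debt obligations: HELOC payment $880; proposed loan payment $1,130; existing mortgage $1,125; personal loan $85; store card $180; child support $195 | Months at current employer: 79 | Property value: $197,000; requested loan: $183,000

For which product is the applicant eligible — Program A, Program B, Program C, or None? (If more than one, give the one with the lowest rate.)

Total debts = (880 + 1,130 + 1,125 + 85 + 180 + 195) = 3,595; DTI = 3,595/10,450 = 34.4%.
LTV = 183,000/197,000 = 92.9%.
Program A: score 742 ≥ 720; DTI 34.4% ≤ 36%; LTV 92.9% > 85% → does not qualify.
Program B: score 742 ≥ 640; DTI 34.4% ≤ 36%; LTV 92.9% ≤ 100%; employment 79 ≥ 6 mo → qualifies.
Program C: score 742 ≥ 580; DTI 34.4% ≤ 36%; LTV 92.9% ≤ 110% → qualifies.
Qualifying: Program B, Program C. Lowest rate is 8.83% → Program C.

Program C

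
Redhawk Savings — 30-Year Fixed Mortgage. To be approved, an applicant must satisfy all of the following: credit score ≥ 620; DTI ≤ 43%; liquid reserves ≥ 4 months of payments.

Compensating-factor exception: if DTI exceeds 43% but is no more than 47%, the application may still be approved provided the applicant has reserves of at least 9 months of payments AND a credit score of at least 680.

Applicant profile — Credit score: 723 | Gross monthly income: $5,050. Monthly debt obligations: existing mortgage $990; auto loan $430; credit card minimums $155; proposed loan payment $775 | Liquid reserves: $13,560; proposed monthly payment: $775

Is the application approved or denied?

Approved

Credit score 723 ≥ 620 (meets base)
Total debts = (990 + 430 + 155 + 775) = 2,350. DTI = 2,350/5,050 = 46.5% > 43% — standard DTI limit exceeded.
Reserves = 13,560/775 = 17.5 months ≥ 4
46.5% falls in the override range (43%–47%), so the compensating-factor test applies.
Reserves 17.5 ≥ 9 months; credit score 723 ≥ 680.
Both override conditions satisfied; DTI exception granted.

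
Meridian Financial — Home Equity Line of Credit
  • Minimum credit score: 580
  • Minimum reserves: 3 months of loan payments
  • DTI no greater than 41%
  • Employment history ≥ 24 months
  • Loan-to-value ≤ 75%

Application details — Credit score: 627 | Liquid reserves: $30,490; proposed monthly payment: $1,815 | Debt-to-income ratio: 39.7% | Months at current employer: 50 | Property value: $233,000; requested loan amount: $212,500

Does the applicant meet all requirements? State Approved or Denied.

Denied

Credit score 627 ≥ 580 (meets)
Liquid reserves cover 30,490/1,815 = 16.8 months — ≥ 3 required
Debt-to-income 39.7% vs 41% cap — pass
Employment 50 ≥ 24 months
Loan-to-value = 212,500/233,000 = 91.2% — fail (75% max)
Fails on LTV.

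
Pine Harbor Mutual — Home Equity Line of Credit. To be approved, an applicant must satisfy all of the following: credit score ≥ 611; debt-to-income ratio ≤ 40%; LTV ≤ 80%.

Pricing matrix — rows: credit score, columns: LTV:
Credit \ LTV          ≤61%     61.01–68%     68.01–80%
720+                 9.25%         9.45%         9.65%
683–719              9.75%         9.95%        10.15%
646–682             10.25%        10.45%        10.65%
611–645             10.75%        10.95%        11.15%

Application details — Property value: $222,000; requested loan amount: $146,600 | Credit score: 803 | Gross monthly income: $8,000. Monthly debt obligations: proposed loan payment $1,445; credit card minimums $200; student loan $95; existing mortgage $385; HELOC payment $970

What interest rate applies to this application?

Credit score 803 ≥ 611; Total monthly debts = (1,445 + 200 + 95 + 385 + 970) = 3,095. Debt-to-income = 3,095/8,000 = 38.7% — meets 40% limit
Loan-to-value = 146,600/222,000 = 66% — pass (80% max)
Score 803 is in the 720+ band; LTV 66% is in the 61.01–68% band → 9.45%.

9.45%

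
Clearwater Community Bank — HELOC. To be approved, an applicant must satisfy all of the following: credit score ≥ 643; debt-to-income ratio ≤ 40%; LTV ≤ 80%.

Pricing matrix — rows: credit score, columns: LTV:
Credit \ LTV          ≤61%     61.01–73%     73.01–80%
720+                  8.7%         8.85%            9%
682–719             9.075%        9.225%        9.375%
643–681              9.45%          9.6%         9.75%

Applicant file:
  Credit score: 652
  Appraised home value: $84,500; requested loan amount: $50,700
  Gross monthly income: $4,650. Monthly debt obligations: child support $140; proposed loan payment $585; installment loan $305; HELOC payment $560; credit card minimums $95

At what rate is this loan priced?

Credit score 652 ≥ 643; Total monthly debts = (140 + 585 + 305 + 560 + 95) = 1,685. Debt-to-income = 1,685/4,650 = 36.2% — meets 40% limit
LTV: 50,700 ÷ 84,500 = 60%, within 80% cap
Row: 652 falls in 643–681. Column: 60% falls in ≤61%. Rate = 9.45%.

9.45%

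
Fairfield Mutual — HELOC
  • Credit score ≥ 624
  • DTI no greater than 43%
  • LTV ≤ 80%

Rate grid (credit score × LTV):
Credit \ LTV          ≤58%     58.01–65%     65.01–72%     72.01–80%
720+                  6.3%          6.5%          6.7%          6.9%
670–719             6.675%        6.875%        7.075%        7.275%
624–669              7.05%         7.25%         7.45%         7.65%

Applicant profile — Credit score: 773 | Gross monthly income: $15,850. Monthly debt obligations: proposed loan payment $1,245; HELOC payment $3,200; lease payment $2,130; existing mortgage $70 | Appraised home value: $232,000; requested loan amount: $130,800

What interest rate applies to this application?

Credit score 773 ≥ 624; Total monthly debts = (1,245 + 3,200 + 2,130 + 70) = 6,645. DTI = 6,645/15,850 = 41.9% ≤ 43%
LTV = 130,800/232,000 = 56.4% ≤ 80%
Credit 773 → row 720+; LTV 56.4% → column ≤58%. Grid cell → 6.3%.

6.3%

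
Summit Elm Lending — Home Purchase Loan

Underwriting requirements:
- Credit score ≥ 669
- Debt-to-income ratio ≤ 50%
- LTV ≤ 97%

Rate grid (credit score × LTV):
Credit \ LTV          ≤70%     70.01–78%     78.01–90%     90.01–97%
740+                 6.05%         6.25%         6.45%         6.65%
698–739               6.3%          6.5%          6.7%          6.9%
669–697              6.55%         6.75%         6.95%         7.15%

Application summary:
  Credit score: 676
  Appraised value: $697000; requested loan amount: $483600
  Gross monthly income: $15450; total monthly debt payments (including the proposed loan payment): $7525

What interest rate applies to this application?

Credit score 676 ≥ 669; DTI = 7,525/15,450 = 48.7% ≤ 50%
Loan-to-value = 483,600/697,000 = 69.4% — pass (97% max)
Row: 676 falls in 669–697. Column: 69.4% falls in ≤70%. Rate = 6.55%.

6.55%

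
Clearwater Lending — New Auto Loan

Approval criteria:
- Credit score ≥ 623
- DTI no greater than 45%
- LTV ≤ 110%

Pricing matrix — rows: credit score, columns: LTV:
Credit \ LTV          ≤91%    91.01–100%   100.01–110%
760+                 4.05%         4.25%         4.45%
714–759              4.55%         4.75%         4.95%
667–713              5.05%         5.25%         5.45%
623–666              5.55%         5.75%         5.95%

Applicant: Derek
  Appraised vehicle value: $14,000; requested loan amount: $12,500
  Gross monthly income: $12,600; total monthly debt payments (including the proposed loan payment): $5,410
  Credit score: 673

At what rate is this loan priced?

Credit score 673 ≥ 623; DTI = 5,410/12,600 = 42.9% ≤ 45%
LTV = 12,500/14,000 = 89.3% ≤ 110%
Credit 673 → row 667–713; LTV 89.3% → column ≤91%. Grid cell → 5.05%.

5.05%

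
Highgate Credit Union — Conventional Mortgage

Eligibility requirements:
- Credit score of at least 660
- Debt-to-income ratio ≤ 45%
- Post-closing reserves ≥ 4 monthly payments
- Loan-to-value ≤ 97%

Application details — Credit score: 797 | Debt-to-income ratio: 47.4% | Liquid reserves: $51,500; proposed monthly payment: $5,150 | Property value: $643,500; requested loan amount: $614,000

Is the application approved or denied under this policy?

Credit score 797 ≥ 660 (meets)
Debt-to-income 47.4% vs 45% cap — fail
Liquid reserves cover 51,500/5,150 = 10.0 months — ≥ 4 required
Loan-to-value = 614,000/643,500 = 95.4% — pass (97% max)
Fails on DTI.

Denied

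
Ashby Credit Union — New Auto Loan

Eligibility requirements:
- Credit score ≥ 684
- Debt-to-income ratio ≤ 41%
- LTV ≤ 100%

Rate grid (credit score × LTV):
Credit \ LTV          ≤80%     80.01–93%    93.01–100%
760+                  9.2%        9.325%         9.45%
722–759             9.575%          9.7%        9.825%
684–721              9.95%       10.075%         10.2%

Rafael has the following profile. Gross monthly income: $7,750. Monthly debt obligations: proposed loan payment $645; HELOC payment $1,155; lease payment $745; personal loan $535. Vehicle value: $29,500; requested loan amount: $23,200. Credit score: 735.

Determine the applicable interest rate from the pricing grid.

Credit score 735 ≥ 684; Total monthly debts = (645 + 1,155 + 745 + 535) = 3,080. DTI = 3,080/7,750 = 39.7% ≤ 41%
LTV: 23,200 ÷ 29,500 = 78.6%, within 100% cap
Score 735 is in the 722–759 band; LTV 78.6% is in the ≤80% band → 9.575%.

9.575%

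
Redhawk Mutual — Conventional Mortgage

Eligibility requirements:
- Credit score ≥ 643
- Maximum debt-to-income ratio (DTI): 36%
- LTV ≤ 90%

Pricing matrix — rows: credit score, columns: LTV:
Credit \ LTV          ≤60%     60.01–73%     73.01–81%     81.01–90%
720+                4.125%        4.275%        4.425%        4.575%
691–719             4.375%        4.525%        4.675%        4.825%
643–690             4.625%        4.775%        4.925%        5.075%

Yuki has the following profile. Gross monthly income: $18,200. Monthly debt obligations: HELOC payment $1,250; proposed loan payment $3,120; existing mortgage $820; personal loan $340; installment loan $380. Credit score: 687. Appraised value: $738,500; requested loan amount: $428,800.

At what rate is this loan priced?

4.625%

Credit score 687 ≥ 643; Total monthly debts = (1,250 + 3,120 + 820 + 340 + 380) = 5,910. DTI = 5,910/18,200 = 32.5% ≤ 36%
LTV = 428,800/738,500 = 58.1% ≤ 90%
Score 687 is in the 643–690 band; LTV 58.1% is in the ≤60% band → 4.625%.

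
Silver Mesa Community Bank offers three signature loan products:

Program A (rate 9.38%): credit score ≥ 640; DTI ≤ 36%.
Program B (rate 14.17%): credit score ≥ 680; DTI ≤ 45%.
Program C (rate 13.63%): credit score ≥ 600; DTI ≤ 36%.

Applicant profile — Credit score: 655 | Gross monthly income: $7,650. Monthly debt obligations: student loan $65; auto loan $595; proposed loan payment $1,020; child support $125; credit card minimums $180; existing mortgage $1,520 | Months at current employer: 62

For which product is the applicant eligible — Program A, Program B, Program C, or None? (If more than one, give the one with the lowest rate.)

None

Total debts = (65 + 595 + 1,020 + 125 + 180 + 1,520) = 3,505; DTI = 3,505/7,650 = 45.8%.
Program A: score 655 ≥ 640; DTI 45.8% > 36% → does not qualify.
Program B: score 655 < 680; DTI 45.8% > 45% → does not qualify.
Program C: score 655 ≥ 600; DTI 45.8% > 36% → does not qualify.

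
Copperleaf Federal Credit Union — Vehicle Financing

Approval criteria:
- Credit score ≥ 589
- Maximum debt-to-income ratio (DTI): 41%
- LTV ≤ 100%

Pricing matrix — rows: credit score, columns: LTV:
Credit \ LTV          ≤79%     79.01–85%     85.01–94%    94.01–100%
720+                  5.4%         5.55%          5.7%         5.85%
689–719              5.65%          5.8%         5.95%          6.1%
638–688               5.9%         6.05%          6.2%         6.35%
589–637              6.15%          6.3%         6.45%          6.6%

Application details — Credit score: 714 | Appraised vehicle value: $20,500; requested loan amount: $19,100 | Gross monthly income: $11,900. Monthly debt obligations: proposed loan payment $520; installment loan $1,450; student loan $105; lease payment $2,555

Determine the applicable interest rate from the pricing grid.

Credit score 714 ≥ 589; Total monthly debts = (520 + 1,450 + 105 + 2,555) = 4,630. DTI = 4,630/11,900 = 38.9% ≤ 41%
Loan-to-value = 19,100/20,500 = 93.2% — pass (100% max)
Score 714 is in the 689–719 band; LTV 93.2% is in the 85.01–94% band → 5.95%.

5.95%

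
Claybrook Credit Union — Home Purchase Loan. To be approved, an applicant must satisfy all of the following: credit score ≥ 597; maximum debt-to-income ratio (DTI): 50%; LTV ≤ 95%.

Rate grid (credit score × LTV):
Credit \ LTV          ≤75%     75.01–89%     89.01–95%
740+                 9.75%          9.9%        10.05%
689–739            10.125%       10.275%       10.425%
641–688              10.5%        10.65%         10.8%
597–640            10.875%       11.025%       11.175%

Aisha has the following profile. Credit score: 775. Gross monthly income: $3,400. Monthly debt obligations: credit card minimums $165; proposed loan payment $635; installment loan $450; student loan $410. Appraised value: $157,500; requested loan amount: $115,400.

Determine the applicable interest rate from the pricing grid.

9.75%

Credit score 775 ≥ 597; Total monthly debts = (165 + 635 + 450 + 410) = 1,660. DTI: 1,660 ÷ 3,400 = 48.8%, within the 50% cap
LTV = 115,400/157,500 = 73.3% ≤ 95%
Credit 775 → row 740+; LTV 73.3% → column ≤75%. Grid cell → 9.75%.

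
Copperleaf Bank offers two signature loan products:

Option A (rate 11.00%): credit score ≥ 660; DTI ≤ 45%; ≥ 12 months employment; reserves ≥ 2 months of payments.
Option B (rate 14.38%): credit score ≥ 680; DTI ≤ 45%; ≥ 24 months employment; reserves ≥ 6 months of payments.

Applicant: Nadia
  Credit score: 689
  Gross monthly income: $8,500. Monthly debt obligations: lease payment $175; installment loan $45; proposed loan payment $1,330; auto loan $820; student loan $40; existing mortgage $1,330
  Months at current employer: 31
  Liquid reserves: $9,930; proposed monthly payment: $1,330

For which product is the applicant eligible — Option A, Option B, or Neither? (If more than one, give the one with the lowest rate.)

Total debts = (175 + 45 + 1,330 + 820 + 40 + 1,330) = 3,740; DTI = 3,740/8,500 = 44%.
Reserves = 9,930/1,330 = 7.5 months.
Option A: score 689 ≥ 660; DTI 44% ≤ 45%; employment 31 ≥ 12 mo; reserves 7.5 ≥ 2 mo → qualifies.
Option B: score 689 ≥ 680; DTI 44% ≤ 45%; employment 31 ≥ 24 mo; reserves 7.5 ≥ 6 mo → qualifies.
Qualifying: Option A, Option B. Lowest rate is 11.00% → Option A.

Option A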